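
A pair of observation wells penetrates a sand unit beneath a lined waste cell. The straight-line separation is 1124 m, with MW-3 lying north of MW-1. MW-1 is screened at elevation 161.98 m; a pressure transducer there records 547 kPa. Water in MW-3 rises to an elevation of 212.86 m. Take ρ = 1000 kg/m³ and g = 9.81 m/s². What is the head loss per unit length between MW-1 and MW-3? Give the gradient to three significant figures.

Pressure head at MW-1: ψ = P/(ρg) = 547×1000 / (1000 × 9.81) = 55.76 m.
Total head at MW-1: h = z + ψ = 161.98 + 55.76 = 217.74 m.
Total head at MW-3: h = 212.86 m (water level in the piezometer is the total head).
Head difference: h(MW-1) − h(MW-3) = 217.74 − 212.86 = 4.88 m.
Hydraulic gradient: i = |Δh| / L = 4.88 / 1124 = 0.00434.

i ≈ 0.00434 m/m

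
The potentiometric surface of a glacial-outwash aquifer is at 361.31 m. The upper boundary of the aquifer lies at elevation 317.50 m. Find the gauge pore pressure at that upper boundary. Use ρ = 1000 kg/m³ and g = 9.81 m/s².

P ≈ 430 kPa

Pressure head at the aquifer top: ψ = h − z = 361.31 − 317.50 = 43.81 m.
P = ρgψ = 1000 × 9.81 × 43.81 = 429776 Pa ≈ 430 kPa.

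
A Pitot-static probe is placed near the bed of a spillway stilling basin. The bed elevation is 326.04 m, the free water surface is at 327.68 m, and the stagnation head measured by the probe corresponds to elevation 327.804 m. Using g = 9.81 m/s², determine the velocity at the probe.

Near the bed, under hydrostatic conditions, the piezometric head (z + ψ) equals the free-surface elevation, 327.68 m.
Velocity head = total − piezometric = 327.804 − 327.68 = 0.124 m.
v = √(2g·h_v) = √(2 × 9.81 × 0.124) = 1.56 m/s.

v ≈ 1.56 m/s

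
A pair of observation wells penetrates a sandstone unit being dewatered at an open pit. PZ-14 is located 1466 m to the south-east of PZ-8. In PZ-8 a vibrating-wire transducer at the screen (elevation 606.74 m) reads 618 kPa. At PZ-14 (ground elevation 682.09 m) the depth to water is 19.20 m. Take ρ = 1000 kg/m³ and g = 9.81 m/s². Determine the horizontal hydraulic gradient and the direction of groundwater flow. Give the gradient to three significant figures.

Pressure head at PZ-8: ψ = P/(ρg) = 618×1000 / (1000 × 9.81) = 63.00 m.
Total head at PZ-8: h = z + ψ = 606.74 + 63.00 = 669.74 m.
Total head at PZ-14: h = 682.09 − 19.20 = 662.89 m.
Head difference: h(PZ-8) − h(PZ-14) = 669.74 − 662.89 = 6.85 m.
Hydraulic gradient: i = |Δh| / L = 6.85 / 1466 = 0.00467.
Flow is from higher to lower head: from PZ-8 toward PZ-14, i.e. toward the south-east.

i ≈ 0.00467; groundwater flows toward the south-east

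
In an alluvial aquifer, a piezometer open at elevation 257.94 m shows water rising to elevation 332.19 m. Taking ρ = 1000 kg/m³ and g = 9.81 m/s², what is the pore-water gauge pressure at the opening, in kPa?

Pressure head ψ = h − z = 332.19 − 257.94 = 74.25 m.
P = ρgψ = 1000 × 9.81 × 74.25 = 728392 Pa ≈ 728 kPa.

P ≈ 728 kPa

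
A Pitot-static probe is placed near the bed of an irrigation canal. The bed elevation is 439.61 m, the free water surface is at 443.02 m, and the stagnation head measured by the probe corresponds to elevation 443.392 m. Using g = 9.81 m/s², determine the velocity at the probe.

v ≈ 2.70 m/s

Near the bed, under hydrostatic conditions, the piezometric head (z + ψ) equals the free-surface elevation, 443.02 m.
Velocity head = total − piezometric = 443.392 − 443.02 = 0.372 m.
v = √(2g·h_v) = √(2 × 9.81 × 0.372) = 2.70 m/s.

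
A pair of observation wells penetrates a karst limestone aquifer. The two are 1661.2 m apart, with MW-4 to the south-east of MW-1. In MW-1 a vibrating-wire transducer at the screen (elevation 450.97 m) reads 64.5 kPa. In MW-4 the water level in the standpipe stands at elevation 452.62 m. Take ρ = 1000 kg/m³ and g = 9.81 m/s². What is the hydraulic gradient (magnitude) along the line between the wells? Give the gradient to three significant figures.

Pressure head at MW-1: ψ = P/(ρg) = 64.5×1000 / (1000 × 9.81) = 6.57 m.
Total head at MW-1: h = z + ψ = 450.97 + 6.57 = 457.54 m.
Total head at MW-4: h = 452.62 m (water level in the piezometer is the total head).
Head difference: h(MW-1) − h(MW-4) = 457.54 − 452.62 = 4.92 m.
Hydraulic gradient: i = |Δh| / L = 4.92 / 1661.2 = 0.00296.

i ≈ 0.00296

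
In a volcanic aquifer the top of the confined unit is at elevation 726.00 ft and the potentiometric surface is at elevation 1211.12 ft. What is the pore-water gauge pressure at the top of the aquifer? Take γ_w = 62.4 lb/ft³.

P ≈ 210 psi

Pressure head at the aquifer top: ψ = h − z = 1211.12 − 726.00 = 485.12 ft.
P = γψ/144 = 62.4 × 485.12 / 144 = 210 psi.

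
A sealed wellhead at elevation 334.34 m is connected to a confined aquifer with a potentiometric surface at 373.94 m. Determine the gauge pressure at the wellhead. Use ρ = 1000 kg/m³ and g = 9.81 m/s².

P ≈ 388 kPa

Head above the cap: Δh = 373.94 − 334.34 = 39.60 m.
P = ρgΔh = 1000 × 9.81 × 39.60 = 388476 Pa ≈ 388 kPa.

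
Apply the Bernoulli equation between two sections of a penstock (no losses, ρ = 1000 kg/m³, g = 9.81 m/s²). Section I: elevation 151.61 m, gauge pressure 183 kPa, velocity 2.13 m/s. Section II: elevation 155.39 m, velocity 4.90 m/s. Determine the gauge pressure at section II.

Pressure head at I: ψ₁ = P₁/(ρg) = 183×1000 / (1000 × 9.81) = 18.65 m.
Velocity heads: v₁²/2g = 2.13²/19.62 = 0.231 m; v₂²/2g = 4.90²/19.62 = 1.224 m.
Total head H = z₁ + ψ₁ + v₁²/2g = 151.61 + 18.65 + 0.231 = 170.49 m.
ψ₂ = H − z₂ − v₂²/2g = 170.49 − 155.39 − 1.224 = 13.88 m.
P₂ = ρgψ₂ = 1000 × 9.81 × 13.88 ≈ 136 kPa.

P₂ ≈ 136 kPa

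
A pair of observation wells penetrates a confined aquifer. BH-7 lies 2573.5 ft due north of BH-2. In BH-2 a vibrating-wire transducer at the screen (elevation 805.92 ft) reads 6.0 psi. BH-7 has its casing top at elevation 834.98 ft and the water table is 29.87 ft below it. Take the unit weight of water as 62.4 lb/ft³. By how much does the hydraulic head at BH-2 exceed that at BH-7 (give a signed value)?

Δh ≈ 14.66 ft

Pressure head at BH-2: ψ = 144·P/γ = 144 × 6.0 / 62.4 = 13.85 ft.
Total head at BH-2: h = z + ψ = 805.92 + 13.85 = 819.77 ft.
Total head at BH-7: h = 834.98 − 29.87 = 805.11 ft.
Head difference: h(BH-2) − h(BH-7) = 819.77 − 805.11 = 14.66 ft.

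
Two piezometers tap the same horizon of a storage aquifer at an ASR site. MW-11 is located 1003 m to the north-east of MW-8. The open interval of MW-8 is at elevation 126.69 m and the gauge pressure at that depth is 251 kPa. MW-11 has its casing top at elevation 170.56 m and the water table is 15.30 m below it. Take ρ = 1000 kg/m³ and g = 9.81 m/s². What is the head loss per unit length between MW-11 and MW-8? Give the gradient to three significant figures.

Pressure head at MW-8: ψ = P/(ρg) = 251×1000 / (1000 × 9.81) = 25.59 m.
Total head at MW-8: h = z + ψ = 126.69 + 25.59 = 152.28 m.
Total head at MW-11: h = 170.56 − 15.30 = 155.26 m.
Head difference: h(MW-8) − h(MW-11) = 152.28 − 155.26 = -2.98 m.
Hydraulic gradient: i = |Δh| / L = 2.98 / 1003 = 0.00297.

i ≈ 0.00297 m/m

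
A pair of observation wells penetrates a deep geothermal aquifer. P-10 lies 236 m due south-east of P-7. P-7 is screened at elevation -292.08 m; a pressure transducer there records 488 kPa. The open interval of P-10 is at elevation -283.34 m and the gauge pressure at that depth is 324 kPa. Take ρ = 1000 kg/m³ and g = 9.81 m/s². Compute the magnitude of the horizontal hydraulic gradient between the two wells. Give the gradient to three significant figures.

i ≈ 0.0338

Pressure head at P-7: ψ = P/(ρg) = 488×1000 / (1000 × 9.81) = 49.75 m.
Total head at P-7: h = z + ψ = -292.08 + 49.75 = -242.33 m.
Pressure head at P-10: ψ = P/(ρg) = 324×1000 / (1000 × 9.81) = 33.03 m.
Total head at P-10: h = z + ψ = -283.34 + 33.03 = -250.31 m.
Head difference: h(P-7) − h(P-10) = -242.33 − (-250.31) = 7.98 m.
Hydraulic gradient: i = |Δh| / L = 7.98 / 236 = 0.0338.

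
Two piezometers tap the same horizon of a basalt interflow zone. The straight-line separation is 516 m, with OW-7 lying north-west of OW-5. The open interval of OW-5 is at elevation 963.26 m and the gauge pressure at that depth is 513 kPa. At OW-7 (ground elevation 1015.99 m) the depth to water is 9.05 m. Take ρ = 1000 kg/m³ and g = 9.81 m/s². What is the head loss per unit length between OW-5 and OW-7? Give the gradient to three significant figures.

i ≈ 0.0167 m/m

Pressure head at OW-5: ψ = P/(ρg) = 513×1000 / (1000 × 9.81) = 52.29 m.
Total head at OW-5: h = z + ψ = 963.26 + 52.29 = 1015.55 m.
Total head at OW-7: h = 1015.99 − 9.05 = 1006.94 m.
Head difference: h(OW-5) − h(OW-7) = 1015.55 − 1006.94 = 8.61 m.
Hydraulic gradient: i = |Δh| / L = 8.61 / 516 = 0.0167.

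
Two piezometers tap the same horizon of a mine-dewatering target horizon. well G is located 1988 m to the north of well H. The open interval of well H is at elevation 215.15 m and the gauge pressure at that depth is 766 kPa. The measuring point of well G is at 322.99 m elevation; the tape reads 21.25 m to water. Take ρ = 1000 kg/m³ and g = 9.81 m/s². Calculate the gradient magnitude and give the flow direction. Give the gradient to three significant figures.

i ≈ 0.00428; groundwater flows toward the south

Pressure head at well H: ψ = P/(ρg) = 766×1000 / (1000 × 9.81) = 78.08 m.
Total head at well H: h = z + ψ = 215.15 + 78.08 = 293.23 m.
Total head at well G: h = 322.99 − 21.25 = 301.74 m.
Head difference: h(well H) − h(well G) = 293.23 − 301.74 = -8.51 m.
Hydraulic gradient: i = |Δh| / L = 8.51 / 1988 = 0.00428.
Flow is from higher to lower head: from well G toward well H, i.e. toward the south.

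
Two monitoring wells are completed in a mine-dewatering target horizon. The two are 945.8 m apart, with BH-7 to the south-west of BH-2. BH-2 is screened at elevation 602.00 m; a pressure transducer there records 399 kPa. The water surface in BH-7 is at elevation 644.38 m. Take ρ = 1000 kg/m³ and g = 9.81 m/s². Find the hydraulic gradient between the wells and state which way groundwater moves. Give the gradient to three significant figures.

Pressure head at BH-2: ψ = P/(ρg) = 399×1000 / (1000 × 9.81) = 40.67 m.
Total head at BH-2: h = z + ψ = 602.00 + 40.67 = 642.67 m.
Total head at BH-7: h = 644.38 m (water level in the piezometer is the total head).
Head difference: h(BH-2) − h(BH-7) = 642.67 − 644.38 = -1.71 m.
Hydraulic gradient: i = |Δh| / L = 1.71 / 945.8 = 0.00181.
Flow is from higher to lower head: from BH-7 toward BH-2, i.e. toward the north-east.

i ≈ 0.00181; groundwater flows toward the north-east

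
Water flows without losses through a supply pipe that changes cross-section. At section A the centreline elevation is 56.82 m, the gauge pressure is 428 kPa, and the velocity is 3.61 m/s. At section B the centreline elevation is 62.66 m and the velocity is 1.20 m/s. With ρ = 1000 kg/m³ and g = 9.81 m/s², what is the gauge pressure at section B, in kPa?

P₂ ≈ 377 kPa

Pressure head at A: ψ₁ = P₁/(ρg) = 428×1000 / (1000 × 9.81) = 43.63 m.
Velocity heads: v₁²/2g = 3.61²/19.62 = 0.664 m; v₂²/2g = 1.20²/19.62 = 0.073 m.
Total head H = z₁ + ψ₁ + v₁²/2g = 56.82 + 43.63 + 0.664 = 101.11 m.
ψ₂ = H − z₂ − v₂²/2g = 101.11 − 62.66 − 0.073 = 38.38 m.
P₂ = ρgψ₂ = 1000 × 9.81 × 38.38 ≈ 377 kPa.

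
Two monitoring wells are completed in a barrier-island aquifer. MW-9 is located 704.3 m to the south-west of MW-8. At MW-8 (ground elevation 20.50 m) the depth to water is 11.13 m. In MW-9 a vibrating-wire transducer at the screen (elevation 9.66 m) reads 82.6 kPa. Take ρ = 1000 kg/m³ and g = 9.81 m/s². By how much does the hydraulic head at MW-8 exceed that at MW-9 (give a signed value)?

Total head at MW-8: h = 20.50 − 11.13 = 9.37 m.
Pressure head at MW-9: ψ = P/(ρg) = 82.6×1000 / (1000 × 9.81) = 8.42 m.
Total head at MW-9: h = z + ψ = 9.66 + 8.42 = 18.08 m.
Head difference: h(MW-8) − h(MW-9) = 9.37 − 18.08 = -8.71 m.

Δh ≈ -8.71 m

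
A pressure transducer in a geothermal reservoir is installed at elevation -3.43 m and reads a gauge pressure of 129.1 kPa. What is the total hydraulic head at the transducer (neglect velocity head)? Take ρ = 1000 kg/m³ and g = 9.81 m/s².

ψ = P/(ρg) = 129.1×1000 / (1000 × 9.81) = 13.16 m.
h = z + ψ = -3.43 + 13.16 = 9.73 m.

h ≈ 9.73 m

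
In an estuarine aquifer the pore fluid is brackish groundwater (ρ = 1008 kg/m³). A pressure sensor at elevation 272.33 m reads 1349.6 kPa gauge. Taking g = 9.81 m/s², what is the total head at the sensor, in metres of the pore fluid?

ψ = P/(ρg) = 1349.6×1000 / (1008 × 9.81) = 136.48 m.
h = z + ψ = 272.33 + 136.48 = 408.81 m.

h ≈ 408.81 m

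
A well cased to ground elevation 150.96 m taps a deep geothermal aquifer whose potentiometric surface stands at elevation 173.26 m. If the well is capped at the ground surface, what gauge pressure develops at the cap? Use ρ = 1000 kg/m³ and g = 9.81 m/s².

Head above the cap: Δh = 173.26 − 150.96 = 22.30 m.
P = ρgΔh = 1000 × 9.81 × 22.30 = 218763 Pa ≈ 219 kPa.

P ≈ 219 kPa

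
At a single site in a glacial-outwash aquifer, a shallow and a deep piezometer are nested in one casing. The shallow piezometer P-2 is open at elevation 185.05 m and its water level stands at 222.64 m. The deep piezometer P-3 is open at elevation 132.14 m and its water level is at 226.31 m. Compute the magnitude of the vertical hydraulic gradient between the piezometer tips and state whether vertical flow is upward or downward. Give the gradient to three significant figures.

|i_v| ≈ 0.0694; vertical flow is upward

Total head at P-2: h = 222.64 m (water level in the standpipe).
Total head at P-3: h = 226.31 m.
Δh = h(P-2) − h(P-3) = 222.64 − 226.31 = -3.67 m.
Vertical separation Δz = 185.05 − 132.14 = 52.91 m.
|i_v| = |Δh| / Δz = 3.67 / 52.91 = 0.0694.
Head is higher in the deep piezometer, so vertical flow is upward (discharge condition).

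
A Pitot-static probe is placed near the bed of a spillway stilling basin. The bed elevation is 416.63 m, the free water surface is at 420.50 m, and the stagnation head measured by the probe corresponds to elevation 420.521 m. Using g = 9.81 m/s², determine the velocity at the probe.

v ≈ 0.642 m/s

Near the bed, under hydrostatic conditions, the piezometric head (z + ψ) equals the free-surface elevation, 420.50 m.
Velocity head = total − piezometric = 420.521 − 420.50 = 0.021 m.
v = √(2g·h_v) = √(2 × 9.81 × 0.021) = 0.642 m/s.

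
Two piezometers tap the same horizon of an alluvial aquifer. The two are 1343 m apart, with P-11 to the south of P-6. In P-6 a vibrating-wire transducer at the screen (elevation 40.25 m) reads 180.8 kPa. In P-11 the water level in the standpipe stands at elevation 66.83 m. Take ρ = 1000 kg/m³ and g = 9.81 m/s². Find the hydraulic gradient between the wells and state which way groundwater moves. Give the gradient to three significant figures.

i ≈ 0.00607; groundwater flows toward the north

Pressure head at P-6: ψ = P/(ρg) = 180.8×1000 / (1000 × 9.81) = 18.43 m.
Total head at P-6: h = z + ψ = 40.25 + 18.43 = 58.68 m.
Total head at P-11: h = 66.83 m (water level in the piezometer is the total head).
Head difference: h(P-6) − h(P-11) = 58.68 − 66.83 = -8.15 m.
Hydraulic gradient: i = |Δh| / L = 8.15 / 1343 = 0.00607.
Flow is from higher to lower head: from P-11 toward P-6, i.e. toward the north.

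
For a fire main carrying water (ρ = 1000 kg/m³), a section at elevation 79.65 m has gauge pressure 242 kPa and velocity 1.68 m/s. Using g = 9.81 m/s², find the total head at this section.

h ≈ 104.46 m

Pressure head ψ = P/(ρg) = 242×1000 / (1000 × 9.81) = 24.67 m.
Velocity head = v²/(2g) = 1.68² / (2 × 9.81) = 0.144 m.
h = z + ψ + v²/(2g) = 79.65 + 24.67 + 0.144 = 104.46 m.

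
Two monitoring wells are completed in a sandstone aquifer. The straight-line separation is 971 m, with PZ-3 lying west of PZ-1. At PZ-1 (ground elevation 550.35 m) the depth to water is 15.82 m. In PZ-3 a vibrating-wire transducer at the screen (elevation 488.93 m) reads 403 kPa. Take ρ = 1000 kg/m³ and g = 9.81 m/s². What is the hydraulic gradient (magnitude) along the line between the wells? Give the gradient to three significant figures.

Total head at PZ-1: h = 550.35 − 15.82 = 534.53 m.
Pressure head at PZ-3: ψ = P/(ρg) = 403×1000 / (1000 × 9.81) = 41.08 m.
Total head at PZ-3: h = z + ψ = 488.93 + 41.08 = 530.01 m.
Head difference: h(PZ-1) − h(PZ-3) = 534.53 − 530.01 = 4.52 m.
Hydraulic gradient: i = |Δh| / L = 4.52 / 971 = 0.00465.

i ≈ 0.00465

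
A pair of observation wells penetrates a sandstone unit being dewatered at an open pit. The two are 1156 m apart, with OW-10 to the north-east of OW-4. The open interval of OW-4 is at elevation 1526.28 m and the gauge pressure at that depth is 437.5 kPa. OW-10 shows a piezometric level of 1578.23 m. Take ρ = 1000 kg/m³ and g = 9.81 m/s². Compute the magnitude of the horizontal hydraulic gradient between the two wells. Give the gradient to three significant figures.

Pressure head at OW-4: ψ = P/(ρg) = 437.5×1000 / (1000 × 9.81) = 44.60 m.
Total head at OW-4: h = z + ψ = 1526.28 + 44.60 = 1570.88 m.
Total head at OW-10: h = 1578.23 m (water level in the piezometer is the total head).
Head difference: h(OW-4) − h(OW-10) = 1570.88 − 1578.23 = -7.35 m.
Hydraulic gradient: i = |Δh| / L = 7.35 / 1156 = 0.00636.

i ≈ 0.00636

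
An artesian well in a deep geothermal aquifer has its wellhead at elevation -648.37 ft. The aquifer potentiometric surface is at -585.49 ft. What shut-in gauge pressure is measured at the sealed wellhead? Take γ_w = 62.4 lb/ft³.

Head above the cap: Δh = -585.49 − (-648.37) = 62.88 ft.
P = γΔh/144 = 62.4 × 62.88 / 144 = 27.2 psi.

P ≈ 27.2 psi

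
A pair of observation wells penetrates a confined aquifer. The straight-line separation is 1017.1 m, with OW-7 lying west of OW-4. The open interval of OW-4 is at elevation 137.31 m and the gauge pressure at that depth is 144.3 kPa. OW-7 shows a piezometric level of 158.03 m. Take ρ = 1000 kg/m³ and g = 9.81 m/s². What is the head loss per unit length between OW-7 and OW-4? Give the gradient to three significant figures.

i ≈ 0.00591 m/m

Pressure head at OW-4: ψ = P/(ρg) = 144.3×1000 / (1000 × 9.81) = 14.71 m.
Total head at OW-4: h = z + ψ = 137.31 + 14.71 = 152.02 m.
Total head at OW-7: h = 158.03 m (water level in the piezometer is the total head).
Head difference: h(OW-4) − h(OW-7) = 152.02 − 158.03 = -6.01 m.
Hydraulic gradient: i = |Δh| / L = 6.01 / 1017.1 = 0.00591.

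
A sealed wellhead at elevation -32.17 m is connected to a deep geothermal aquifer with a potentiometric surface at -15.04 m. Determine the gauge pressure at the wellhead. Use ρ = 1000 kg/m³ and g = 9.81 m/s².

Head above the cap: Δh = -15.04 − (-32.17) = 17.13 m.
P = ρgΔh = 1000 × 9.81 × 17.13 = 168045 Pa ≈ 168 kPa.

P ≈ 168 kPa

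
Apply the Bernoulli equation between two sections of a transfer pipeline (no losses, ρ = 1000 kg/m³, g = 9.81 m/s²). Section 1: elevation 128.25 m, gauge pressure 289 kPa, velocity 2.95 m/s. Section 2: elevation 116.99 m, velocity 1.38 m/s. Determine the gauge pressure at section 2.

Pressure head at 1: ψ₁ = P₁/(ρg) = 289×1000 / (1000 × 9.81) = 29.46 m.
Velocity heads: v₁²/2g = 2.95²/19.62 = 0.444 m; v₂²/2g = 1.38²/19.62 = 0.097 m.
Total head H = z₁ + ψ₁ + v₁²/2g = 128.25 + 29.46 + 0.444 = 158.15 m.
ψ₂ = H − z₂ − v₂²/2g = 158.15 − 116.99 − 0.097 = 41.06 m.
P₂ = ρgψ₂ = 1000 × 9.81 × 41.06 ≈ 403 kPa.

P₂ ≈ 403 kPa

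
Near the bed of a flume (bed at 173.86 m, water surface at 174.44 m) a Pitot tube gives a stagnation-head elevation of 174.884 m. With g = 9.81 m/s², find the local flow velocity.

Near the bed, under hydrostatic conditions, the piezometric head (z + ψ) equals the free-surface elevation, 174.44 m.
Velocity head = total − piezometric = 174.884 − 174.44 = 0.444 m.
v = √(2g·h_v) = √(2 × 9.81 × 0.444) = 2.95 m/s.

v ≈ 2.95 m/s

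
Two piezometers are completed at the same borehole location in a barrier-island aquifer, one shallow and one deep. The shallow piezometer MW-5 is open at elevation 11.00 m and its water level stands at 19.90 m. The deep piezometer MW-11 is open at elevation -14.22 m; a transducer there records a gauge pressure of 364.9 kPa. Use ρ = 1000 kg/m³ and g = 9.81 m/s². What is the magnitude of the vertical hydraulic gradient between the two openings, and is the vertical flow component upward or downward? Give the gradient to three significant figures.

|i_v| ≈ 0.122; vertical flow is upward

Total head at MW-5: h = 19.90 m (water level in the standpipe).
Pressure head at MW-11: ψ = P/(ρg) = 364.9×1000 / (1000 × 9.81) = 37.20 m.
Total head at MW-11: h = z + ψ = -14.22 + 37.20 = 22.98 m.
Δh = h(MW-5) − h(MW-11) = 19.90 − 22.98 = -3.08 m.
Vertical separation Δz = 11.00 − (-14.22) = 25.22 m.
|i_v| = |Δh| / Δz = 3.08 / 25.22 = 0.122.
Head is higher in the deep piezometer, so vertical flow is upward (discharge condition).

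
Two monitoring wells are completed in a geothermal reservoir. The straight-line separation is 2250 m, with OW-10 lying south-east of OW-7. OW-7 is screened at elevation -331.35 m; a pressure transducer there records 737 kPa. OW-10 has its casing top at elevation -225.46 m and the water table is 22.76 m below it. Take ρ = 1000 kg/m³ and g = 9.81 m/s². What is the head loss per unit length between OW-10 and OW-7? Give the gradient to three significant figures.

Pressure head at OW-7: ψ = P/(ρg) = 737×1000 / (1000 × 9.81) = 75.13 m.
Total head at OW-7: h = z + ψ = -331.35 + 75.13 = -256.22 m.
Total head at OW-10: h = -225.46 − 22.76 = -248.22 m.
Head difference: h(OW-7) − h(OW-10) = -256.22 − (-248.22) = -8.00 m.
Hydraulic gradient: i = |Δh| / L = 8.00 / 2250 = 0.00356.

i ≈ 0.00356 m/m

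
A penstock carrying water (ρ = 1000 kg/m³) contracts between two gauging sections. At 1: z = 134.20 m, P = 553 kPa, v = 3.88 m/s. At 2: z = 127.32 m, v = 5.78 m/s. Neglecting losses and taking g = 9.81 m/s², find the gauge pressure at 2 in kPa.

Pressure head at 1: ψ₁ = P₁/(ρg) = 553×1000 / (1000 × 9.81) = 56.37 m.
Velocity heads: v₁²/2g = 3.88²/19.62 = 0.767 m; v₂²/2g = 5.78²/19.62 = 1.703 m.
Total head H = z₁ + ψ₁ + v₁²/2g = 134.20 + 56.37 + 0.767 = 191.34 m.
ψ₂ = H − z₂ − v₂²/2g = 191.34 − 127.32 − 1.703 = 62.32 m.
P₂ = ρgψ₂ = 1000 × 9.81 × 62.32 ≈ 611 kPa.

P₂ ≈ 611 kPa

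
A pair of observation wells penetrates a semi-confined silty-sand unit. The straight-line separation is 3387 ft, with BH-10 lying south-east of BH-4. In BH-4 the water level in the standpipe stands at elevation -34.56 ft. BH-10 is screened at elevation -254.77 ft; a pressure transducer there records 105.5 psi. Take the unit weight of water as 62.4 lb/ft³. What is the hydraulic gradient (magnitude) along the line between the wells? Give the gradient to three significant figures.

Total head at BH-4: h = -34.56 ft (water level in the piezometer is the total head).
Pressure head at BH-10: ψ = 144·P/γ = 144 × 105.5 / 62.4 = 243.46 ft.
Total head at BH-10: h = z + ψ = -254.77 + 243.46 = -11.31 ft.
Head difference: h(BH-4) − h(BH-10) = -34.56 − (-11.31) = -23.25 ft.
Hydraulic gradient: i = |Δh| / L = 23.25 / 3387 = 0.00686.

i ≈ 0.00686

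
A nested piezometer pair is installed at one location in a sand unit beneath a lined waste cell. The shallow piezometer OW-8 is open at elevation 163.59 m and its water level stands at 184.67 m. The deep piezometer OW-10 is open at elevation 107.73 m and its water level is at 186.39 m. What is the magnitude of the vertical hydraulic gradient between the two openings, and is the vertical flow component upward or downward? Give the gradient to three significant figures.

|i_v| ≈ 0.0308; vertical flow is upward

Total head at OW-8: h = 184.67 m (water level in the standpipe).
Total head at OW-10: h = 186.39 m.
Δh = h(OW-8) − h(OW-10) = 184.67 − 186.39 = -1.72 m.
Vertical separation Δz = 163.59 − 107.73 = 55.86 m.
|i_v| = |Δh| / Δz = 1.72 / 55.86 = 0.0308.
Head is higher in the deep piezometer, so vertical flow is upward (discharge condition).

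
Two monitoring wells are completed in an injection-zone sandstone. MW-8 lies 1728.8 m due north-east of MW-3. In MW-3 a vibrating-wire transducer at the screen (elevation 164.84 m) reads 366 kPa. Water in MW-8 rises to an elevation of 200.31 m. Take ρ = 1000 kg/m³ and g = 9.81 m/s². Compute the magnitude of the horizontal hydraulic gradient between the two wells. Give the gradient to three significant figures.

Pressure head at MW-3: ψ = P/(ρg) = 366×1000 / (1000 × 9.81) = 37.31 m.
Total head at MW-3: h = z + ψ = 164.84 + 37.31 = 202.15 m.
Total head at MW-8: h = 200.31 m (water level in the piezometer is the total head).
Head difference: h(MW-3) − h(MW-8) = 202.15 − 200.31 = 1.84 m.
Hydraulic gradient: i = |Δh| / L = 1.84 / 1728.8 = 0.00106.

i ≈ 0.00106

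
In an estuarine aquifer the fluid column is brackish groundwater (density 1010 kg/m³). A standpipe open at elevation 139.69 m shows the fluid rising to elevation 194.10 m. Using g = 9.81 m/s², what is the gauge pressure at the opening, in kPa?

P ≈ 539 kPa

Pressure head ψ = h − z = 194.10 − 139.69 = 54.41 m.
P = ρgψ = 1010 × 9.81 × 54.41 = 539100 Pa ≈ 539 kPa.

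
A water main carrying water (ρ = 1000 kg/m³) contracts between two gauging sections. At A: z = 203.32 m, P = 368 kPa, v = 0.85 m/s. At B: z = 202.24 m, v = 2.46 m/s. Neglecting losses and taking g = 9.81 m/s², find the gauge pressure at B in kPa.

P₂ ≈ 376 kPa

Pressure head at A: ψ₁ = P₁/(ρg) = 368×1000 / (1000 × 9.81) = 37.51 m.
Velocity heads: v₁²/2g = 0.85²/19.62 = 0.037 m; v₂²/2g = 2.46²/19.62 = 0.308 m.
Total head H = z₁ + ψ₁ + v₁²/2g = 203.32 + 37.51 + 0.037 = 240.87 m.
ψ₂ = H − z₂ − v₂²/2g = 240.87 − 202.24 − 0.308 = 38.32 m.
P₂ = ρgψ₂ = 1000 × 9.81 × 38.32 ≈ 376 kPa.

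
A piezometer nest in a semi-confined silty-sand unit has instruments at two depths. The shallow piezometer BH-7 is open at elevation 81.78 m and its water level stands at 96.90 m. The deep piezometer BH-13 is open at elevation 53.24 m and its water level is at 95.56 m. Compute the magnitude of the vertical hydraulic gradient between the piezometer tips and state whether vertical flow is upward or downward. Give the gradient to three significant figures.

|i_v| ≈ 0.0470; vertical flow is downward

Total head at BH-7: h = 96.90 m (water level in the standpipe).
Total head at BH-13: h = 95.56 m.
Δh = h(BH-7) − h(BH-13) = 96.90 − 95.56 = 1.34 m.
Vertical separation Δz = 81.78 − 53.24 = 28.54 m.
|i_v| = |Δh| / Δz = 1.34 / 28.54 = 0.0470.
Head is higher in the shallow piezometer, so vertical flow is downward (recharge condition).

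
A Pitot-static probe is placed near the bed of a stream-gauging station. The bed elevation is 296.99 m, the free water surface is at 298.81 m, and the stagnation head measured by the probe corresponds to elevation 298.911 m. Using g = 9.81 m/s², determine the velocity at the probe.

Near the bed, under hydrostatic conditions, the piezometric head (z + ψ) equals the free-surface elevation, 298.81 m.
Velocity head = total − piezometric = 298.911 − 298.81 = 0.101 m.
v = √(2g·h_v) = √(2 × 9.81 × 0.101) = 1.41 m/s.

v ≈ 1.41 m/s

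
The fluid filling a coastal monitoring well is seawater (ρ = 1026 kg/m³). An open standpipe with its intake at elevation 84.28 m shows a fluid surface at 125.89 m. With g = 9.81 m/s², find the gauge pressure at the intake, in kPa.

P ≈ 419 kPa

Pressure head ψ = h − z = 125.89 − 84.28 = 41.61 m.
P = ρgψ = 1026 × 9.81 × 41.61 = 418807 Pa ≈ 419 kPa.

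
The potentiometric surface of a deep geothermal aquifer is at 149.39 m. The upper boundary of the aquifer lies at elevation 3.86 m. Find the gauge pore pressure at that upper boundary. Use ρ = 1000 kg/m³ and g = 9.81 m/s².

P ≈ 1430 kPa

Pressure head at the aquifer top: ψ = h − z = 149.39 − 3.86 = 145.53 m.
P = ρgψ = 1000 × 9.81 × 145.53 = 1427649 Pa ≈ 1430 kPa.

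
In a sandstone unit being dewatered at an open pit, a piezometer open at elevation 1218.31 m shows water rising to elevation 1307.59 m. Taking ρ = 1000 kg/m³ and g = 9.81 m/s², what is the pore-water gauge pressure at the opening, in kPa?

Pressure head ψ = h − z = 1307.59 − 1218.31 = 89.28 m.
P = ρgψ = 1000 × 9.81 × 89.28 = 875837 Pa ≈ 876 kPa.

P ≈ 876 kPa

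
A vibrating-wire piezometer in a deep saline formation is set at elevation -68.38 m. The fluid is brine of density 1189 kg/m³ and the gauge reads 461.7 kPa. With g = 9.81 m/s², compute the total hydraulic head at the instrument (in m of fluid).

ψ = P/(ρg) = 461.7×1000 / (1189 × 9.81) = 39.58 m.
h = z + ψ = -68.38 + 39.58 = -28.80 m.

h ≈ -28.80 m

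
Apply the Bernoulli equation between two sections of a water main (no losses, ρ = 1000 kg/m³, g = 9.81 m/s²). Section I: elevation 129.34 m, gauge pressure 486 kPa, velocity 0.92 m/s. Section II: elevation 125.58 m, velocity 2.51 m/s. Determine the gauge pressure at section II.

P₂ ≈ 520 kPa

Pressure head at I: ψ₁ = P₁/(ρg) = 486×1000 / (1000 × 9.81) = 49.54 m.
Velocity heads: v₁²/2g = 0.92²/19.62 = 0.043 m; v₂²/2g = 2.51²/19.62 = 0.321 m.
Total head H = z₁ + ψ₁ + v₁²/2g = 129.34 + 49.54 + 0.043 = 178.92 m.
ψ₂ = H − z₂ − v₂²/2g = 178.92 − 125.58 − 0.321 = 53.02 m.
P₂ = ρgψ₂ = 1000 × 9.81 × 53.02 ≈ 520 kPa.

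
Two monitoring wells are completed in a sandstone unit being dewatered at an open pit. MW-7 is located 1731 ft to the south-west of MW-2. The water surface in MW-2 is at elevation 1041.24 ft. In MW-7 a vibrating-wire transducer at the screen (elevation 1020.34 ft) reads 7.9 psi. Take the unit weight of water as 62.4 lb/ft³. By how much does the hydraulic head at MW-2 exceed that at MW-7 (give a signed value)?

Δh ≈ 2.67 ft

Total head at MW-2: h = 1041.24 ft (water level in the piezometer is the total head).
Pressure head at MW-7: ψ = 144·P/γ = 144 × 7.9 / 62.4 = 18.23 ft.
Total head at MW-7: h = z + ψ = 1020.34 + 18.23 = 1038.57 ft.
Head difference: h(MW-2) − h(MW-7) = 1041.24 − 1038.57 = 2.67 ft.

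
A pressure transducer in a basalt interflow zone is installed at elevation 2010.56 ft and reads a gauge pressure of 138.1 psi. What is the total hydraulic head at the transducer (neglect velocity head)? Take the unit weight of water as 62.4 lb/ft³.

h ≈ 2329.25 ft

ψ = 144·P/γ = 144 × 138.1 / 62.4 = 318.69 ft.
h = z + ψ = 2010.56 + 318.69 = 2329.25 ft.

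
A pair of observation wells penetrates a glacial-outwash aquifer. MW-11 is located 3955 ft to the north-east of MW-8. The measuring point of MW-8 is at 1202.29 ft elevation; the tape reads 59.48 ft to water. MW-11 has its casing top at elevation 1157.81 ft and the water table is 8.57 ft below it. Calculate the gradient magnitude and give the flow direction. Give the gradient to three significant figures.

i ≈ 0.00163; groundwater flows toward the south-west

Total head at MW-8: h = 1202.29 − 59.48 = 1142.81 ft.
Total head at MW-11: h = 1157.81 − 8.57 = 1149.24 ft.
Head difference: h(MW-8) − h(MW-11) = 1142.81 − 1149.24 = -6.43 ft.
Hydraulic gradient: i = |Δh| / L = 6.43 / 3955 = 0.00163.
Flow is from higher to lower head: from MW-11 toward MW-8, i.e. toward the south-west.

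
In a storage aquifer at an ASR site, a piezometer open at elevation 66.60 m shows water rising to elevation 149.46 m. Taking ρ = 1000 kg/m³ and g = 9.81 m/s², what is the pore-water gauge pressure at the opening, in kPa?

Pressure head ψ = h − z = 149.46 − 66.60 = 82.86 m.
P = ρgψ = 1000 × 9.81 × 82.86 = 812857 Pa ≈ 813 kPa.

P ≈ 813 kPa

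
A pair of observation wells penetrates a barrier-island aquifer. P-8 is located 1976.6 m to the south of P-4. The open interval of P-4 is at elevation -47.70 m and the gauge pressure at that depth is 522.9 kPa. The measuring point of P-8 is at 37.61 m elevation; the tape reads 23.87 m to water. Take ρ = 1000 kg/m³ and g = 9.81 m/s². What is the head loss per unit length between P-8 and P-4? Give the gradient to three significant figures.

Pressure head at P-4: ψ = P/(ρg) = 522.9×1000 / (1000 × 9.81) = 53.30 m.
Total head at P-4: h = z + ψ = -47.70 + 53.30 = 5.60 m.
Total head at P-8: h = 37.61 − 23.87 = 13.74 m.
Head difference: h(P-4) − h(P-8) = 5.60 − 13.74 = -8.14 m.
Hydraulic gradient: i = |Δh| / L = 8.14 / 1976.6 = 0.00412.

i ≈ 0.00412 m/m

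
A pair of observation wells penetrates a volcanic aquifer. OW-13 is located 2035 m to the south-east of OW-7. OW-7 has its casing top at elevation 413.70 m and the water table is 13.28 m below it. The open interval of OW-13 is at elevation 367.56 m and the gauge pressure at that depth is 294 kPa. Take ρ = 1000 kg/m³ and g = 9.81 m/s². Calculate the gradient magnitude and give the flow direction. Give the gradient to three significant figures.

i ≈ 0.00142; groundwater flows toward the south-east

Total head at OW-7: h = 413.70 − 13.28 = 400.42 m.
Pressure head at OW-13: ψ = P/(ρg) = 294×1000 / (1000 × 9.81) = 29.97 m.
Total head at OW-13: h = z + ψ = 367.56 + 29.97 = 397.53 m.
Head difference: h(OW-7) − h(OW-13) = 400.42 − 397.53 = 2.89 m.
Hydraulic gradient: i = |Δh| / L = 2.89 / 2035 = 0.00142.
Flow is from higher to lower head: from OW-7 toward OW-13, i.e. toward the south-east.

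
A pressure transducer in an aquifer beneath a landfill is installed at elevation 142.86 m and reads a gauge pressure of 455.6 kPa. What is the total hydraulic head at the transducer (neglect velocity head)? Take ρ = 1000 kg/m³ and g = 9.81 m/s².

ψ = P/(ρg) = 455.6×1000 / (1000 × 9.81) = 46.44 m.
h = z + ψ = 142.86 + 46.44 = 189.30 m.

h ≈ 189.30 m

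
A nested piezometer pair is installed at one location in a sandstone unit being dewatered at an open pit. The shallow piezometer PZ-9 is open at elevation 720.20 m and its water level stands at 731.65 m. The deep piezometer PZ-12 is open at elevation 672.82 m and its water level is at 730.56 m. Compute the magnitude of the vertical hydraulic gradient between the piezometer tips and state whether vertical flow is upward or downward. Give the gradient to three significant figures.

Total head at PZ-9: h = 731.65 m (water level in the standpipe).
Total head at PZ-12: h = 730.56 m.
Δh = h(PZ-9) − h(PZ-12) = 731.65 − 730.56 = 1.09 m.
Vertical separation Δz = 720.20 − 672.82 = 47.38 m.
|i_v| = |Δh| / Δz = 1.09 / 47.38 = 0.0230.
Head is higher in the shallow piezometer, so vertical flow is downward (recharge condition).

|i_v| ≈ 0.0230; vertical flow is downward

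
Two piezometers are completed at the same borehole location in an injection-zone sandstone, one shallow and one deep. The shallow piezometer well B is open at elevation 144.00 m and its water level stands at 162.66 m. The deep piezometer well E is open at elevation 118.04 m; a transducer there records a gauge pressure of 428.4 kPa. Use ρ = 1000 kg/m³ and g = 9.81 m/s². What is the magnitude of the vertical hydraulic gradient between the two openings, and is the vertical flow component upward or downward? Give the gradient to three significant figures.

|i_v| ≈ 0.0366; vertical flow is downward

Total head at well B: h = 162.66 m (water level in the standpipe).
Pressure head at well E: ψ = P/(ρg) = 428.4×1000 / (1000 × 9.81) = 43.67 m.
Total head at well E: h = z + ψ = 118.04 + 43.67 = 161.71 m.
Δh = h(well B) − h(well E) = 162.66 − 161.71 = 0.95 m.
Vertical separation Δz = 144.00 − 118.04 = 25.96 m.
|i_v| = |Δh| / Δz = 0.95 / 25.96 = 0.0366.
Head is higher in the shallow piezometer, so vertical flow is downward (recharge condition).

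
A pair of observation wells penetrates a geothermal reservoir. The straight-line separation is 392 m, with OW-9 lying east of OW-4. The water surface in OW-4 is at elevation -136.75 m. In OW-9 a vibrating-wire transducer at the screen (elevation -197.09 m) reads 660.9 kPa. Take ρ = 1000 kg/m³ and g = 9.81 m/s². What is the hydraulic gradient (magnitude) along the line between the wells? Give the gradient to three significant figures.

Total head at OW-4: h = -136.75 m (water level in the piezometer is the total head).
Pressure head at OW-9: ψ = P/(ρg) = 660.9×1000 / (1000 × 9.81) = 67.37 m.
Total head at OW-9: h = z + ψ = -197.09 + 67.37 = -129.72 m.
Head difference: h(OW-4) − h(OW-9) = -136.75 − (-129.72) = -7.03 m.
Hydraulic gradient: i = |Δh| / L = 7.03 / 392 = 0.0179.

i ≈ 0.0179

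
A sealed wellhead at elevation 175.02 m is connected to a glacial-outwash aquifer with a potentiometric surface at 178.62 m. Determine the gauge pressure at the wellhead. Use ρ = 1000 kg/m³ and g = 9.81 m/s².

Head above the cap: Δh = 178.62 − 175.02 = 3.60 m.
P = ρgΔh = 1000 × 9.81 × 3.60 = 35316 Pa ≈ 35.3 kPa.

P ≈ 35.3 kPa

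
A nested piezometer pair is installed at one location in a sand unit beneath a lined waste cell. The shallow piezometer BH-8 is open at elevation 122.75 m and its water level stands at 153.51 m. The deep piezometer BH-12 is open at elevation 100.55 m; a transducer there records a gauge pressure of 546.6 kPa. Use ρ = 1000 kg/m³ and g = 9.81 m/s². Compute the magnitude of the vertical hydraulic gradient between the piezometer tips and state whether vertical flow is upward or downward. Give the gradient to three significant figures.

Total head at BH-8: h = 153.51 m (water level in the standpipe).
Pressure head at BH-12: ψ = P/(ρg) = 546.6×1000 / (1000 × 9.81) = 55.72 m.
Total head at BH-12: h = z + ψ = 100.55 + 55.72 = 156.27 m.
Δh = h(BH-8) − h(BH-12) = 153.51 − 156.27 = -2.76 m.
Vertical separation Δz = 122.75 − 100.55 = 22.20 m.
|i_v| = |Δh| / Δz = 2.76 / 22.20 = 0.124.
Head is higher in the deep piezometer, so vertical flow is upward (discharge condition).

|i_v| ≈ 0.124; vertical flow is upward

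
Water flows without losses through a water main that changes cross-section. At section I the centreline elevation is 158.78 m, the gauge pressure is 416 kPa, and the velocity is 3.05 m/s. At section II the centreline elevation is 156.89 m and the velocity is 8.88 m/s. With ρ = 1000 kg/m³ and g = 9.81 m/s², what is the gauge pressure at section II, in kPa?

Pressure head at I: ψ₁ = P₁/(ρg) = 416×1000 / (1000 × 9.81) = 42.41 m.
Velocity heads: v₁²/2g = 3.05²/19.62 = 0.474 m; v₂²/2g = 8.88²/19.62 = 4.019 m.
Total head H = z₁ + ψ₁ + v₁²/2g = 158.78 + 42.41 + 0.474 = 201.66 m.
ψ₂ = H − z₂ − v₂²/2g = 201.66 − 156.89 − 4.019 = 40.75 m.
P₂ = ρgψ₂ = 1000 × 9.81 × 40.75 ≈ 400 kPa.

P₂ ≈ 400 kPa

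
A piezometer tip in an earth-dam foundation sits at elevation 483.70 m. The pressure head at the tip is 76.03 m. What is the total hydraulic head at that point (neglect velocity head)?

h ≈ 559.73 m

h = z + ψ = 483.70 + 76.03 = 559.73 m.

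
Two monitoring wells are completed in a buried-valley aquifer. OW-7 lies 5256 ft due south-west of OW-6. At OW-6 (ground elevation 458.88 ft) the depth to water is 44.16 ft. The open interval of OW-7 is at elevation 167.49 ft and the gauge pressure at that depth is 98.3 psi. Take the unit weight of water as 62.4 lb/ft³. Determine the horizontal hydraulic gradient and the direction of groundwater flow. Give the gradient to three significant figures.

i ≈ 0.00388; groundwater flows toward the south-west

Total head at OW-6: h = 458.88 − 44.16 = 414.72 ft.
Pressure head at OW-7: ψ = 144·P/γ = 144 × 98.3 / 62.4 = 226.85 ft.
Total head at OW-7: h = z + ψ = 167.49 + 226.85 = 394.34 ft.
Head difference: h(OW-6) − h(OW-7) = 414.72 − 394.34 = 20.38 ft.
Hydraulic gradient: i = |Δh| / L = 20.38 / 5256 = 0.00388.
Flow is from higher to lower head: from OW-6 toward OW-7, i.e. toward the south-west.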